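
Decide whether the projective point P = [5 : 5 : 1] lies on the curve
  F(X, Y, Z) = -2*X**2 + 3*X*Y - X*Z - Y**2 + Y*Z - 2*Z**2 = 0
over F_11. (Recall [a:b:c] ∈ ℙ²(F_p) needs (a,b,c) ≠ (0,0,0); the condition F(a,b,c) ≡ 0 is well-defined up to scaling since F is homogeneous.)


F(5,5,1) ≡ 9 (mod 11); P is NOT on the curve.

Evaluate F(5, 5, 1) term-by-term (mod 11).
  -2*X**2 ↦ -2·25·1·1 = -50
  3*X*Y ↦ 3·5·5·1 = 75
  -X*Z ↦ -1·5·1·1 = -5
  -Y**2 ↦ -1·1·25·1 = -25
  Y*Z ↦ 1·1·5·1 = 5
  -2*Z**2 ↦ -2·1·1·1 = -2
Sum: F(5, 5, 1) = (-50) + (75) + (-5) + (-25) + (5) + (-2) = -2.
Reducing mod 11: -2 ≡ 9 (mod 11).
Since F(a, b, c) ≡ 9 ≠ 0 (mod 11), P does NOT lie on the curve.


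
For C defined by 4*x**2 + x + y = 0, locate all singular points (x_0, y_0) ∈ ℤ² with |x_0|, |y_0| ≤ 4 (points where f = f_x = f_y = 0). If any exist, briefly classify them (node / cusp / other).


No singular points in the scanned grid; C is smooth there.

Compute partial derivatives:
  f_x = 8*x + 1.
  f_y = 1.
f_y = 1 is a nonzero constant, so f_y never vanishes: no point (x, y) can satisfy f = f_x = f_y = 0. In particular no (x, y) ∈ {−4, ..., 4}² is singular; the curve is smooth.


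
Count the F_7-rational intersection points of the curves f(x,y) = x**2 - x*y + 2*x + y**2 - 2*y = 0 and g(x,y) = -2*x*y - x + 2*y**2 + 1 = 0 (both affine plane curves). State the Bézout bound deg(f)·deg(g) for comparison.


Common zeros: ∅; count = 0; Bézout bound = 4.

deg(f) = 2, deg(g) = 2, so Bézout bound = 4.
Scan x ∈ F_7. For each x, list the y ∈ F_7 with f(x, y) ≡ 0 and those with g(x, y) ≡ 0 (mod 7); the common zeros in that column are the intersection.
  x = 0: f ≡ 0 at y ∈ {0, 2}; g ≡ 0 at y ∈ ∅; common: ∅.
  x = 1: f ≡ 0 at y ∈ {4, 6}; g ≡ 0 at y ∈ {0, 1}; common: ∅.
  x = 2: f ≡ 0 at y ∈ ∅; g ≡ 0 at y ∈ ∅; common: ∅.
  x = 3: f ≡ 0 at y ∈ {6}; g ≡ 0 at y ∈ ∅; common: ∅.
  x = 4: f ≡ 0 at y ∈ ∅; g ≡ 0 at y ∈ {5, 6}; common: ∅.
  x = 5: f ≡ 0 at y ∈ {0}; g ≡ 0 at y ∈ ∅; common: ∅.
  x = 6: f ≡ 0 at y ∈ ∅; g ≡ 0 at y ∈ {2, 4}; common: ∅.
Collecting: common zeros = ∅, so the count is 0.
Comparison with the Bézout bound: 0 ≤ 4 = deg(f)·deg(g), as expected for curves with no common component (the affine F_7-count falls short of the bound because intersections may lie at infinity, over extension fields, or carry multiplicity).


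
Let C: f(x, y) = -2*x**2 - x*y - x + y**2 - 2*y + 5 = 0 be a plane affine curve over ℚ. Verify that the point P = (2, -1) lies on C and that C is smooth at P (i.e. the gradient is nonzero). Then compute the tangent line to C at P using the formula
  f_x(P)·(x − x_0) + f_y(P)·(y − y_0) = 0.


Tangent line at P: -8*x - 6*y + 10 = 0.

Step 1: f(2, -1) = 0, so P lies on C.
Step 2: partial derivatives
  f_x(x, y) = -4*x - y - 1, f_y(x, y) = -x + 2*y - 2.
  f_x(P) = -8, f_y(P) = -6 (gradient nonzero, so P is smooth).
Step 3: tangent line at P: -8·(x − 2) + -6·(y − -1) = 0.
Expanding: -8*x - 6*y + 10 = 0.


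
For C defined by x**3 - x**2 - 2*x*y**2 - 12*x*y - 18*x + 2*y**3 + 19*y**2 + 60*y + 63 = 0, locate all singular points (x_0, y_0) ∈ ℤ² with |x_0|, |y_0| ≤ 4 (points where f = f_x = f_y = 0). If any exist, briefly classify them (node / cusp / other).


Singular points: {(0, -3)}; classification: node.

Compute partial derivatives:
  f_x = 3*x**2 - 2*x - 2*y**2 - 12*y - 18.
  f_y = -4*x*y - 12*x + 6*y**2 + 38*y + 60.
Scan x_0 ∈ {−4, ..., 4}. For each x_0, f_y(x_0, y) is a polynomial in y; find its integer roots y ∈ {−4, ..., 4}, then test f_x and f at those candidates.
  x = -4: f_y(-4, y) = 6*y**2 + 54*y + 108; vanishes at y ∈ {-3}. (-4, -3): f_x = 56 ≠ 0.
  x = -3: f_y(-3, y) = 6*y**2 + 50*y + 96; vanishes at y ∈ {-3}. (-3, -3): f_x = 33 ≠ 0.
  x = -2: f_y(-2, y) = 6*y**2 + 46*y + 84; vanishes at y ∈ {-3}. (-2, -3): f_x = 16 ≠ 0.
  x = -1: f_y(-1, y) = 6*y**2 + 42*y + 72; vanishes at y ∈ {-4, -3}. (-1, -4): f_x = 3 ≠ 0; (-1, -3): f_x = 5 ≠ 0.
  x = 0: f_y(0, y) = 6*y**2 + 38*y + 60; vanishes at y ∈ {-3}. (0, -3): f_x = 0, f = 0 — SINGULAR.
  x = 1: f_y(1, y) = 6*y**2 + 34*y + 48; vanishes at y ∈ {-3}. (1, -3): f_x = 1 ≠ 0.
  x = 2: f_y(2, y) = 6*y**2 + 30*y + 36; vanishes at y ∈ {-3, -2}. (2, -3): f_x = 8 ≠ 0; (2, -2): f_x = 6 ≠ 0.
  x = 3: f_y(3, y) = 6*y**2 + 26*y + 24; vanishes at y ∈ {-3}. (3, -3): f_x = 21 ≠ 0.
  x = 4: f_y(4, y) = 6*y**2 + 22*y + 12; vanishes at y ∈ {-3}. (4, -3): f_x = 40 ≠ 0.
Only singular point on the grid: (0, -3).
Classify: substitute x = 0 + u, y = -3 + v and expand: f = u**3 - u**2 - 2*u*v**2 + 2*v**3 + v**2.
No constant or linear terms (consistent with a singular point). Quadratic part: -u**2 + v**2. Cubic part: u**3 - 2*u*v**2 + 2*v**3.
The quadratic part v**2 - u**2 = (v − u)(v + u) splits into two distinct linear factors, so there are two distinct tangent lines y − -3 = ±(x − 0) — this is a node (ordinary double point).
Classification: node.


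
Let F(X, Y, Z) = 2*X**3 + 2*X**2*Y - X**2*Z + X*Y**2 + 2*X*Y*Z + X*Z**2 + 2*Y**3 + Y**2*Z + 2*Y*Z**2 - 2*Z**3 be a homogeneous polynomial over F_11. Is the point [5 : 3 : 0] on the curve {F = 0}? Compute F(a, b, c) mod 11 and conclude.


F(5,3,0) ≡ 4 (mod 11); P is NOT on the curve.

Evaluate F(5, 3, 0) term-by-term (mod 11).
  2*X**3 ↦ 2·125·1·1 = 250
  2*X**2*Y ↦ 2·25·3·1 = 150
  -X**2*Z ↦ -1·25·1·0 = 0
  X*Y**2 ↦ 1·5·9·1 = 45
  2*X*Y*Z ↦ 2·5·3·0 = 0
  X*Z**2 ↦ 1·5·1·0 = 0
  2*Y**3 ↦ 2·1·27·1 = 54
  Y**2*Z ↦ 1·1·9·0 = 0
  2*Y*Z**2 ↦ 2·1·3·0 = 0
  -2*Z**3 ↦ -2·1·1·0 = 0
Sum: F(5, 3, 0) = (250) + (150) + (0) + (45) + (0) + (0) + (54) + (0) + (0) + (0) = 499.
Reducing mod 11: 499 ≡ 4 (mod 11).
Since F(a, b, c) ≡ 4 ≠ 0 (mod 11), P does NOT lie on the curve.


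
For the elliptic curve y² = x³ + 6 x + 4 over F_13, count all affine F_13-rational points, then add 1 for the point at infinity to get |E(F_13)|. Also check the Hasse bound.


Affine points = {(0, 2), (0, 11), (3, 6), (3, 7), (4, 1), (4, 12), (5, 4), (5, 9), (6, 3), (6, 10), (7, 5), (7, 8), (11, 6), (11, 7), (12, 6), (12, 7)}; affine count = 16; |E(F_13)| = 17.

Discriminant check: Δ ∝ 4a³ + 27b² = 4·6³ + 27·4² = 4·216 + 27·16 ≡ 9 (mod 13). Nonzero ⇒ E is nonsingular.
For each x ∈ F_13, compute rhs = x³ + 6·x + 4 mod 13, then count y ∈ F_13 with y² ≡ rhs.
  x = 0: rhs = 4, matching y values: 2, 11 (2 points).
  x = 1: rhs = 11, matching y values: none (0 points).
  x = 2: rhs = 11, matching y values: none (0 points).
  x = 3: rhs = 10, matching y values: 6, 7 (2 points).
  x = 4: rhs = 1, matching y values: 1, 12 (2 points).
  x = 5: rhs = 3, matching y values: 4, 9 (2 points).
  x = 6: rhs = 9, matching y values: 3, 10 (2 points).
  x = 7: rhs = 12, matching y values: 5, 8 (2 points).
  x = 8: rhs = 5, matching y values: none (0 points).
  x = 9: rhs = 7, matching y values: none (0 points).
  x = 10: rhs = 11, matching y values: none (0 points).
  x = 11: rhs = 10, matching y values: 6, 7 (2 points).
  x = 12: rhs = 10, matching y values: 6, 7 (2 points).
Total affine count: 16.
Full point count |E(F_13)| = 16 + 1 = 17.
Hasse bound: |17 − (13+1)| = |3| = 3 ≤ 2√13 ≈ 7.2111 ✓.


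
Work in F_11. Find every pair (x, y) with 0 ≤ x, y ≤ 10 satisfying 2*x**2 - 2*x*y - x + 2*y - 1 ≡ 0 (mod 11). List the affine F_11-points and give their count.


Affine F_11-points: {(0, 6), (1, 0), (1, 1), (1, 2), (1, 3), (1, 4), (1, 5), (1, 6), (1, 7), (1, 8), (1, 9), (1, 10), (2, 8), (3, 9), (4, 10), (5, 0), (6, 1), (7, 2), (8, 3), (9, 4), (10, 5)}; count = 21.

For each of the 121 pairs (x, y) ∈ F_11², evaluate f(x, y) mod 11. Record the zeros.
  x = 0: [0↦10, 1↦1, 2↦3, 3↦5, 4↦7, 5↦9, 6↦0, 7↦2, 8↦4, 9↦6, 10↦8]  zeros at y ∈ {6}
  x = 1: [0↦0, 1↦0, 2↦0, 3↦0, 4↦0, 5↦0, 6↦0, 7↦0, 8↦0, 9↦0, 10↦0]  zeros at y ∈ {0, 1, 2, 3, 4, 5, 6, 7, 8, 9, 10}
  x = 2: [0↦5, 1↦3, 2↦1, 3↦10, 4↦8, 5↦6, 6↦4, 7↦2, 8↦0, 9↦9, 10↦7]  zeros at y ∈ {8}
  x = 3: [0↦3, 1↦10, 2↦6, 3↦2, 4↦9, 5↦5, 6↦1, 7↦8, 8↦4, 9↦0, 10↦7]  zeros at y ∈ {9}
  x = 4: [0↦5, 1↦10, 2↦4, 3↦9, 4↦3, 5↦8, 6↦2, 7↦7, 8↦1, 9↦6, 10↦0]  zeros at y ∈ {10}
  x = 5: [0↦0, 1↦3, 2↦6, 3↦9, 4↦1, 5↦4, 6↦7, 7↦10, 8↦2, 9↦5, 10↦8]  zeros at y ∈ {0}
  x = 6: [0↦10, 1↦0, 2↦1, 3↦2, 4↦3, 5↦4, 6↦5, 7↦6, 8↦7, 9↦8, 10↦9]  zeros at y ∈ {1}
  x = 7: [0↦2, 1↦1, 2↦0, 3↦10, 4↦9, 5↦8, 6↦7, 7↦6, 8↦5, 9↦4, 10↦3]  zeros at y ∈ {2}
  x = 8: [0↦9, 1↦6, 2↦3, 3↦0, 4↦8, 5↦5, 6↦2, 7↦10, 8↦7, 9↦4, 10↦1]  zeros at y ∈ {3}
  x = 9: [0↦9, 1↦4, 2↦10, 3↦5, 4↦0, 5↦6, 6↦1, 7↦7, 8↦2, 9↦8, 10↦3]  zeros at y ∈ {4}
  x = 10: [0↦2, 1↦6, 2↦10, 3↦3, 4↦7, 5↦0, 6↦4, 7↦8, 8↦1, 9↦5, 10↦9]  zeros at y ∈ {5}
Collecting zeros: affine points = {(0, 6), (1, 0), (1, 1), (1, 2), (1, 3), (1, 4), (1, 5), (1, 6), (1, 7), (1, 8), (1, 9), (1, 10), (2, 8), (3, 9), (4, 10), (5, 0), (6, 1), (7, 2), (8, 3), (9, 4), (10, 5)}.
Total count |C(F_11)_aff| = 21.


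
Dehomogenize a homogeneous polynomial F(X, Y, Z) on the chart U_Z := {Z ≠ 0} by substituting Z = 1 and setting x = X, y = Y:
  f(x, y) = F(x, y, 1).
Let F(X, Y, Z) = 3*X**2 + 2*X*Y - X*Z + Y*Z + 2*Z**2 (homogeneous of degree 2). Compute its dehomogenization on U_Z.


f(x, y) = 3*x**2 + 2*x*y - x + y + 2

On U_Z we set Z = 1. Each monomial c·X^i·Y^j·Z^k in F becomes c·x^i·y^j·1^k = c·x^i·y^j.
Substituting Z = 1: F(X, Y, 1) = 3*x**2 + 2*x*y - x + y + 2.
Note: deg(f) ≤ deg(F) = 2; strict inequality happens when F is divisible by Z (lost terms).


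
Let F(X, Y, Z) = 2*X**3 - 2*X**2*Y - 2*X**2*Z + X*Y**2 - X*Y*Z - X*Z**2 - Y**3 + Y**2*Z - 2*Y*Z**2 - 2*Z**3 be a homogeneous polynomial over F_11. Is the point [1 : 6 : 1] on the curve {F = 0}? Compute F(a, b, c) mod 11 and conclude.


F(1,6,1) ≡ 10 (mod 11); P is NOT on the curve.

Evaluate F(1, 6, 1) term-by-term (mod 11).
  2*X**3 ↦ 2·1·1·1 = 2
  -2*X**2*Y ↦ -2·1·6·1 = -12
  -2*X**2*Z ↦ -2·1·1·1 = -2
  X*Y**2 ↦ 1·1·36·1 = 36
  -X*Y*Z ↦ -1·1·6·1 = -6
  -X*Z**2 ↦ -1·1·1·1 = -1
  -Y**3 ↦ -1·1·216·1 = -216
  Y**2*Z ↦ 1·1·36·1 = 36
  -2*Y*Z**2 ↦ -2·1·6·1 = -12
  -2*Z**3 ↦ -2·1·1·1 = -2
Sum: F(1, 6, 1) = (2) + (-12) + (-2) + (36) + (-6) + (-1) + (-216) + (36) + (-12) + (-2) = -177.
Reducing mod 11: -177 ≡ 10 (mod 11).
Since F(a, b, c) ≡ 10 ≠ 0 (mod 11), P does NOT lie on the curve.


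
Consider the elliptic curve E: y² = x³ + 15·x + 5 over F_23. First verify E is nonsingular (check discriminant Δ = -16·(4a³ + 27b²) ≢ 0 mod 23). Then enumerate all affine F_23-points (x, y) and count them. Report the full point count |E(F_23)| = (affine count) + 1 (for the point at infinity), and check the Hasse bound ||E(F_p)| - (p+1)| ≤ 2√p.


Affine points = {(3, 10), (3, 13), (6, 9), (6, 14), (7, 4), (7, 19), (8, 4), (8, 19), (9, 8), (9, 15), (11, 11), (11, 12), (12, 2), (12, 21), (18, 9), (18, 14), (20, 5), (20, 18), (21, 6), (21, 17), (22, 9), (22, 14)}; affine count = 22; |E(F_23)| = 23.

Discriminant check: Δ ∝ 4a³ + 27b² = 4·15³ + 27·5² = 4·3375 + 27·25 ≡ 7 (mod 23). Nonzero ⇒ E is nonsingular.
For each x ∈ F_23, compute rhs = x³ + 15·x + 5 mod 23, then count y ∈ F_23 with y² ≡ rhs.
  x = 0: rhs = 5, matching y values: none (0 points).
  x = 1: rhs = 21, matching y values: none (0 points).
  x = 2: rhs = 20, matching y values: none (0 points).
  x = 3: rhs = 8, matching y values: 10, 13 (2 points).
  x = 4: rhs = 14, matching y values: none (0 points).
  x = 5: rhs = 21, matching y values: none (0 points).
  x = 6: rhs = 12, matching y values: 9, 14 (2 points).
  x = 7: rhs = 16, matching y values: 4, 19 (2 points).
  x = 8: rhs = 16, matching y values: 4, 19 (2 points).
  x = 9: rhs = 18, matching y values: 8, 15 (2 points).
  x = 10: rhs = 5, matching y values: none (0 points).
  x = 11: rhs = 6, matching y values: 11, 12 (2 points).
  x = 12: rhs = 4, matching y values: 2, 21 (2 points).
  x = 13: rhs = 5, matching y values: none (0 points).
  x = 14: rhs = 15, matching y values: none (0 points).
  x = 15: rhs = 17, matching y values: none (0 points).
  x = 16: rhs = 17, matching y values: none (0 points).
  x = 17: rhs = 21, matching y values: none (0 points).
  x = 18: rhs = 12, matching y values: 9, 14 (2 points).
  x = 19: rhs = 19, matching y values: none (0 points).
  x = 20: rhs = 2, matching y values: 5, 18 (2 points).
  x = 21: rhs = 13, matching y values: 6, 17 (2 points).
  x = 22: rhs = 12, matching y values: 9, 14 (2 points).
Total affine count: 22.
Full point count |E(F_23)| = 22 + 1 = 23.
Hasse bound: |23 − (23+1)| = |-1| = 1 ≤ 2√23 ≈ 9.5917 ✓.


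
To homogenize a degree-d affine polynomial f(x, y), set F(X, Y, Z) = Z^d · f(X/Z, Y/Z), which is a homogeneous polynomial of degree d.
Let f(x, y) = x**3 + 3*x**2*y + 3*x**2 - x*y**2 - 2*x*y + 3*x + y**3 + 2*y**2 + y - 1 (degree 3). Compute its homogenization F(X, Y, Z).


F(X, Y, Z) = X**3 + 3*X**2*Y + 3*X**2*Z - X*Y**2 - 2*X*Y*Z + 3*X*Z**2 + Y**3 + 2*Y**2*Z + Y*Z**2 - Z**3

deg(f) = 3.
Substitute x = X/Z, y = Y/Z into f, then multiply by Z^3.
  monomial 1·x^3·y^0 ↦ 1·X^3·Y^0·Z^0.
  monomial 3·x^2·y^1 ↦ 3·X^2·Y^1·Z^0.
  monomial 3·x^2·y^0 ↦ 3·X^2·Y^0·Z^1.
  monomial -1·x^1·y^2 ↦ -1·X^1·Y^2·Z^0.
  monomial -2·x^1·y^1 ↦ -2·X^1·Y^1·Z^1.
  monomial 3·x^1·y^0 ↦ 3·X^1·Y^0·Z^2.
  monomial 1·x^0·y^3 ↦ 1·X^0·Y^3·Z^0.
  monomial 2·x^0·y^2 ↦ 2·X^0·Y^2·Z^1.
  monomial 1·x^0·y^1 ↦ 1·X^0·Y^1·Z^2.
  monomial -1·x^0·y^0 ↦ -1·X^0·Y^0·Z^3.
Collecting: F(X, Y, Z) = X**3 + 3*X**2*Y + 3*X**2*Z - X*Y**2 - 2*X*Y*Z + 3*X*Z**2 + Y**3 + 2*Y**2*Z + Y*Z**2 - Z**3.


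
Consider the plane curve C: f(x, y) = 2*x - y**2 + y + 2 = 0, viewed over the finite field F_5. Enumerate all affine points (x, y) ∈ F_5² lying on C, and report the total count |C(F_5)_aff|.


Affine F_5-points: {(0, 2), (0, 4), (2, 3), (4, 0), (4, 1)}; count = 5.

For each of the 25 pairs (x, y) ∈ F_5², evaluate f(x, y) mod 5. Record the zeros.
  x = 0: [0↦2, 1↦2, 2↦0, 3↦1, 4↦0]  zeros at y ∈ {2, 4}
  x = 1: [0↦4, 1↦4, 2↦2, 3↦3, 4↦2]  zeros at y ∈ ∅
  x = 2: [0↦1, 1↦1, 2↦4, 3↦0, 4↦4]  zeros at y ∈ {3}
  x = 3: [0↦3, 1↦3, 2↦1, 3↦2, 4↦1]  zeros at y ∈ ∅
  x = 4: [0↦0, 1↦0, 2↦3, 3↦4, 4↦3]  zeros at y ∈ {0, 1}
Collecting zeros: affine points = {(0, 2), (0, 4), (2, 3), (4, 0), (4, 1)}.
Total count |C(F_5)_aff| = 5.


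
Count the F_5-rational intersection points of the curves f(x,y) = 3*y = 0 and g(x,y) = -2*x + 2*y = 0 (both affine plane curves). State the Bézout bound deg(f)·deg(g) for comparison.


Common zeros: {(0, 0)}; count = 1; Bézout bound = 1.

deg(f) = 1, deg(g) = 1, so Bézout bound = 1.
Scan x ∈ F_5. For each x, list the y ∈ F_5 with f(x, y) ≡ 0 and those with g(x, y) ≡ 0 (mod 5); the common zeros in that column are the intersection.
  x = 0: f ≡ 0 at y ∈ {0}; g ≡ 0 at y ∈ {0}; common: {0}.
  x = 1: f ≡ 0 at y ∈ {0}; g ≡ 0 at y ∈ {1}; common: ∅.
  x = 2: f ≡ 0 at y ∈ {0}; g ≡ 0 at y ∈ {2}; common: ∅.
  x = 3: f ≡ 0 at y ∈ {0}; g ≡ 0 at y ∈ {3}; common: ∅.
  x = 4: f ≡ 0 at y ∈ {0}; g ≡ 0 at y ∈ {4}; common: ∅.
Collecting: common zeros = {(0, 0)}, so the count is 1.
Comparison with the Bézout bound: 1 ≤ 1 = deg(f)·deg(g), as expected for curves with no common component (the bound is attained).


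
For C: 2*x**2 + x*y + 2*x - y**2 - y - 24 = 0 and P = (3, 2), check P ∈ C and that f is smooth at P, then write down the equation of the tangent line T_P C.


Tangent line at P: 16*x - 2*y - 44 = 0.

Step 1: f(3, 2) = 0, so P lies on C.
Step 2: partial derivatives
  f_x(x, y) = 4*x + y + 2, f_y(x, y) = x - 2*y - 1.
  f_x(P) = 16, f_y(P) = -2 (gradient nonzero, so P is smooth).
Step 3: tangent line at P: 16·(x − 3) + -2·(y − 2) = 0.
Expanding: 16*x - 2*y - 44 = 0.


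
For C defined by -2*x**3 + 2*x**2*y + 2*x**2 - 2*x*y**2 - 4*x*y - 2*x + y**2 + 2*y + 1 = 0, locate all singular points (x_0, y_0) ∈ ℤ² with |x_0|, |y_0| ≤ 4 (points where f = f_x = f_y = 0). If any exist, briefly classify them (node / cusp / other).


Singular points: {(0, -1)}; classification: cusp.

Compute partial derivatives:
  f_x = -6*x**2 + 4*x*y + 4*x - 2*y**2 - 4*y - 2.
  f_y = 2*x**2 - 4*x*y - 4*x + 2*y + 2.
Scan x_0 ∈ {−4, ..., 4}. For each x_0, f_y(x_0, y) is a polynomial in y; find its integer roots y ∈ {−4, ..., 4}, then test f_x and f at those candidates.
  x = -4: f_y(-4, y) = 18*y + 50; no integer root y with |y| ≤ 4.
  x = -3: f_y(-3, y) = 14*y + 32; no integer root y with |y| ≤ 4.
  x = -2: f_y(-2, y) = 10*y + 18; no integer root y with |y| ≤ 4.
  x = -1: f_y(-1, y) = 6*y + 8; no integer root y with |y| ≤ 4.
  x = 0: f_y(0, y) = 2*y + 2; vanishes at y ∈ {-1}. (0, -1): f_x = 0, f = 0 — SINGULAR.
  x = 1: f_y(1, y) = -2*y; vanishes at y ∈ {0}. (1, 0): f_x = -4 ≠ 0.
  x = 2: f_y(2, y) = 2 - 6*y; no integer root y with |y| ≤ 4.
  x = 3: f_y(3, y) = 8 - 10*y; no integer root y with |y| ≤ 4.
  x = 4: f_y(4, y) = 18 - 14*y; no integer root y with |y| ≤ 4.
Only singular point on the grid: (0, -1).
Classify: substitute x = 0 + u, y = -1 + v and expand: f = -2*u**3 + 2*u**2*v - 2*u*v**2 + v**2.
No constant or linear terms (consistent with a singular point). Quadratic part: v**2. Cubic part: -2*u**3 + 2*u**2*v - 2*u*v**2.
The quadratic part v**2 is a perfect square, so there is a single (double) tangent line v = 0, i.e. y = -1. Restricting the cubic part to that line (v = 0) leaves -2*u**3 ≠ 0, so f is not divisible by v and the branch is v² ≈ 2*u**3 to lowest order — this is a cusp.
Classification: cusp.


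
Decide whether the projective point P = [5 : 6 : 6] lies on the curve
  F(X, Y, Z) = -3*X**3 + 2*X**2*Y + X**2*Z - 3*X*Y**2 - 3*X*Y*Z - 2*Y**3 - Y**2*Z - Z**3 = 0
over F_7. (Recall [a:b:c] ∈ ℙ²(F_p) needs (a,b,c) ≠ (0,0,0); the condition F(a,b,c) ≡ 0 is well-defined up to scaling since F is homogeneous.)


F(5,6,6) ≡ 0 (mod 7); P is on the curve.

Evaluate F(5, 6, 6) term-by-term (mod 7).
  -3*X**3 ↦ -3·125·1·1 = -375
  2*X**2*Y ↦ 2·25·6·1 = 300
  X**2*Z ↦ 1·25·1·6 = 150
  -3*X*Y**2 ↦ -3·5·36·1 = -540
  -3*X*Y*Z ↦ -3·5·6·6 = -540
  -2*Y**3 ↦ -2·1·216·1 = -432
  -Y**2*Z ↦ -1·1·36·6 = -216
  -Z**3 ↦ -1·1·1·216 = -216
Sum: F(5, 6, 6) = (-375) + (300) + (150) + (-540) + (-540) + (-432) + (-216) + (-216) = -1869.
Reducing mod 7: -1869 ≡ 0 (mod 7).
Since F(a, b, c) ≡ 0 (mod 7), P lies on the curve.


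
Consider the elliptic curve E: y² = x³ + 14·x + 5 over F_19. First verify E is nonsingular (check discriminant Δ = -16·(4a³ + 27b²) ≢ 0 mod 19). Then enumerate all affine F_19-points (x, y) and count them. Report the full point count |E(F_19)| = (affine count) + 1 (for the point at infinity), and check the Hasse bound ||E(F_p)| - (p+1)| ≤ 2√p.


Affine points = {(0, 9), (0, 10), (1, 1), (1, 18), (3, 6), (3, 13), (4, 7), (4, 12), (6, 1), (6, 18), (7, 3), (7, 16), (9, 9), (9, 10), (10, 9), (10, 10), (12, 1), (12, 18), (13, 3), (13, 16), (14, 0), (17, 8), (17, 11), (18, 3), (18, 16)}; affine count = 25; |E(F_19)| = 26.

Discriminant check: Δ ∝ 4a³ + 27b² = 4·14³ + 27·5² = 4·2744 + 27·25 ≡ 4 (mod 19). Nonzero ⇒ E is nonsingular.
For each x ∈ F_19, compute rhs = x³ + 14·x + 5 mod 19, then count y ∈ F_19 with y² ≡ rhs.
  x = 0: rhs = 5, matching y values: 9, 10 (2 points).
  x = 1: rhs = 1, matching y values: 1, 18 (2 points).
  x = 2: rhs = 3, matching y values: none (0 points).
  x = 3: rhs = 17, matching y values: 6, 13 (2 points).
  x = 4: rhs = 11, matching y values: 7, 12 (2 points).
  x = 5: rhs = 10, matching y values: none (0 points).
  x = 6: rhs = 1, matching y values: 1, 18 (2 points).
  x = 7: rhs = 9, matching y values: 3, 16 (2 points).
  x = 8: rhs = 2, matching y values: none (0 points).
  x = 9: rhs = 5, matching y values: 9, 10 (2 points).
  x = 10: rhs = 5, matching y values: 9, 10 (2 points).
  x = 11: rhs = 8, matching y values: none (0 points).
  x = 12: rhs = 1, matching y values: 1, 18 (2 points).
  x = 13: rhs = 9, matching y values: 3, 16 (2 points).
  x = 14: rhs = 0, matching y values: 0 (1 points).
  x = 15: rhs = 18, matching y values: none (0 points).
  x = 16: rhs = 12, matching y values: none (0 points).
  x = 17: rhs = 7, matching y values: 8, 11 (2 points).
  x = 18: rhs = 9, matching y values: 3, 16 (2 points).
Total affine count: 25.
Full point count |E(F_19)| = 25 + 1 = 26.
Hasse bound: |26 − (19+1)| = |6| = 6 ≤ 2√19 ≈ 8.7178 ✓.


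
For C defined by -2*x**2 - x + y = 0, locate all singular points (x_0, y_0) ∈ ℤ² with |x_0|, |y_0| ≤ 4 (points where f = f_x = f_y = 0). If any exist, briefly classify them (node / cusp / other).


No singular points in the scanned grid; C is smooth there.

Compute partial derivatives:
  f_x = -4*x - 1.
  f_y = 1.
f_y = 1 is a nonzero constant, so f_y never vanishes: no point (x, y) can satisfy f = f_x = f_y = 0. In particular no (x, y) ∈ {−4, ..., 4}² is singular; the curve is smooth.


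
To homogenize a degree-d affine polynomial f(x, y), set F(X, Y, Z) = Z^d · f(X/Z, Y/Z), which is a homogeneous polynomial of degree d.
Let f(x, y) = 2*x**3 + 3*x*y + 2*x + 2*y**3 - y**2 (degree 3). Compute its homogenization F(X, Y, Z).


F(X, Y, Z) = 2*X**3 + 3*X*Y*Z + 2*X*Z**2 + 2*Y**3 - Y**2*Z

deg(f) = 3.
Substitute x = X/Z, y = Y/Z into f, then multiply by Z^3.
  monomial 2·x^3·y^0 ↦ 2·X^3·Y^0·Z^0.
  monomial 3·x^1·y^1 ↦ 3·X^1·Y^1·Z^1.
  monomial 2·x^1·y^0 ↦ 2·X^1·Y^0·Z^2.
  monomial 2·x^0·y^3 ↦ 2·X^0·Y^3·Z^0.
  monomial -1·x^0·y^2 ↦ -1·X^0·Y^2·Z^1.
Collecting: F(X, Y, Z) = 2*X**3 + 3*X*Y*Z + 2*X*Z**2 + 2*Y**3 - Y**2*Z.


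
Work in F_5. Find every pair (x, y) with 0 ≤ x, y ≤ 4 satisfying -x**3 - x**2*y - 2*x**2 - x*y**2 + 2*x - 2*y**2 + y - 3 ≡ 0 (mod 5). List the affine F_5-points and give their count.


Affine F_5-points: {(2, 0), (2, 3), (3, 1), (4, 2), (4, 3)}; count = 5.

For each of the 25 pairs (x, y) ∈ F_5², evaluate f(x, y) mod 5. Record the zeros.
  x = 0: [0↦2, 1↦1, 2↦1, 3↦2, 4↦4]  zeros at y ∈ ∅
  x = 1: [0↦1, 1↦3, 2↦4, 3↦4, 4↦3]  zeros at y ∈ ∅
  x = 2: [0↦0, 1↦3, 2↦3, 3↦0, 4↦4]  zeros at y ∈ {0, 3}
  x = 3: [0↦3, 1↦0, 2↦2, 3↦4, 4↦1]  zeros at y ∈ {1}
  x = 4: [0↦4, 1↦3, 2↦0, 3↦0, 4↦3]  zeros at y ∈ {2, 3}
Collecting zeros: affine points = {(2, 0), (2, 3), (3, 1), (4, 2), (4, 3)}.
Total count |C(F_5)_aff| = 5.


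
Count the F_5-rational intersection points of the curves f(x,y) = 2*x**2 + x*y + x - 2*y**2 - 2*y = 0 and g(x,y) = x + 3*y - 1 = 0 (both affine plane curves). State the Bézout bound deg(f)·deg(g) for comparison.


Common zeros: {(3, 1)}; count = 1; Bézout bound = 2.

deg(f) = 2, deg(g) = 1, so Bézout bound = 2.
Scan x ∈ F_5. For each x, list the y ∈ F_5 with f(x, y) ≡ 0 and those with g(x, y) ≡ 0 (mod 5); the common zeros in that column are the intersection.
  x = 0: f ≡ 0 at y ∈ {0, 4}; g ≡ 0 at y ∈ {2}; common: ∅.
  x = 1: f ≡ 0 at y ∈ {1}; g ≡ 0 at y ∈ {0}; common: ∅.
  x = 2: f ≡ 0 at y ∈ {0}; g ≡ 0 at y ∈ {3}; common: ∅.
  x = 3: f ≡ 0 at y ∈ {1, 2}; g ≡ 0 at y ∈ {1}; common: {1}.
  x = 4: f ≡ 0 at y ∈ ∅; g ≡ 0 at y ∈ {4}; common: ∅.
Collecting: common zeros = {(3, 1)}, so the count is 1.
Comparison with the Bézout bound: 1 ≤ 2 = deg(f)·deg(g), as expected for curves with no common component (the affine F_5-count falls short of the bound because intersections may lie at infinity, over extension fields, or carry multiplicity).


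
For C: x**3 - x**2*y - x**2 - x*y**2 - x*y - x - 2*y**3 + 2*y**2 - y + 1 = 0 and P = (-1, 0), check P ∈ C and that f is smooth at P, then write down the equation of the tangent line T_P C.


Tangent line at P: 4*x - y + 4 = 0.

Step 1: f(-1, 0) = 0, so P lies on C.
Step 2: partial derivatives
  f_x(x, y) = 3*x**2 - 2*x*y - 2*x - y**2 - y - 1, f_y(x, y) = -x**2 - 2*x*y - x - 6*y**2 + 4*y - 1.
  f_x(P) = 4, f_y(P) = -1 (gradient nonzero, so P is smooth).
Step 3: tangent line at P: 4·(x − -1) + -1·(y − 0) = 0.
Expanding: 4*x - y + 4 = 0.


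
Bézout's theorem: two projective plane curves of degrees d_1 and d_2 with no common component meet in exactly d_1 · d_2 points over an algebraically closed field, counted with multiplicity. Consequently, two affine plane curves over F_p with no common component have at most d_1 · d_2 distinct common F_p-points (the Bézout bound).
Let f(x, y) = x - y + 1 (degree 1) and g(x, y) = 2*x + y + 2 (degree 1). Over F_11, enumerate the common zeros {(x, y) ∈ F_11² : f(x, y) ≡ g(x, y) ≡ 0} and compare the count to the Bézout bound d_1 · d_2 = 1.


Common zeros: {(10, 0)}; count = 1; Bézout bound = 1.

deg(f) = 1, deg(g) = 1, so Bézout bound = 1.
Scan x ∈ F_11. For each x, list the y ∈ F_11 with f(x, y) ≡ 0 and those with g(x, y) ≡ 0 (mod 11); the common zeros in that column are the intersection.
  x = 0: f ≡ 0 at y ∈ {1}; g ≡ 0 at y ∈ {9}; common: ∅.
  x = 1: f ≡ 0 at y ∈ {2}; g ≡ 0 at y ∈ {7}; common: ∅.
  x = 2: f ≡ 0 at y ∈ {3}; g ≡ 0 at y ∈ {5}; common: ∅.
  x = 3: f ≡ 0 at y ∈ {4}; g ≡ 0 at y ∈ {3}; common: ∅.
  x = 4: f ≡ 0 at y ∈ {5}; g ≡ 0 at y ∈ {1}; common: ∅.
  x = 5: f ≡ 0 at y ∈ {6}; g ≡ 0 at y ∈ {10}; common: ∅.
  x = 6: f ≡ 0 at y ∈ {7}; g ≡ 0 at y ∈ {8}; common: ∅.
  x = 7: f ≡ 0 at y ∈ {8}; g ≡ 0 at y ∈ {6}; common: ∅.
  x = 8: f ≡ 0 at y ∈ {9}; g ≡ 0 at y ∈ {4}; common: ∅.
  x = 9: f ≡ 0 at y ∈ {10}; g ≡ 0 at y ∈ {2}; common: ∅.
  x = 10: f ≡ 0 at y ∈ {0}; g ≡ 0 at y ∈ {0}; common: {0}.
Collecting: common zeros = {(10, 0)}, so the count is 1.
Comparison with the Bézout bound: 1 ≤ 1 = deg(f)·deg(g), as expected for curves with no common component (the bound is attained).


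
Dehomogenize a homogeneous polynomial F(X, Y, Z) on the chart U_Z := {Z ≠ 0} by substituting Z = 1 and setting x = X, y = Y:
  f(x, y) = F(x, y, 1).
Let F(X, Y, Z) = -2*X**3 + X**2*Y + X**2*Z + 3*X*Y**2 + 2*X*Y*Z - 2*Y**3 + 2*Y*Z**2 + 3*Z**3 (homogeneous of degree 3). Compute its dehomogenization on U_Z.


f(x, y) = -2*x**3 + x**2*y + x**2 + 3*x*y**2 + 2*x*y - 2*y**3 + 2*y + 3

On U_Z we set Z = 1. Each monomial c·X^i·Y^j·Z^k in F becomes c·x^i·y^j·1^k = c·x^i·y^j.
Substituting Z = 1: F(X, Y, 1) = -2*x**3 + x**2*y + x**2 + 3*x*y**2 + 2*x*y - 2*y**3 + 2*y + 3.
Note: deg(f) ≤ deg(F) = 3; strict inequality happens when F is divisible by Z (lost terms).


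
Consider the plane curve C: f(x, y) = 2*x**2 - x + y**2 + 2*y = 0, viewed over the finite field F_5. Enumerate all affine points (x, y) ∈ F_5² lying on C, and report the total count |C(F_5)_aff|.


Affine F_5-points: {(0, 0), (0, 3), (1, 4), (2, 4), (3, 0), (3, 3)}; count = 6.

For each of the 25 pairs (x, y) ∈ F_5², evaluate f(x, y) mod 5. Record the zeros.
  x = 0: [0↦0, 1↦3, 2↦3, 3↦0, 4↦4]  zeros at y ∈ {0, 3}
  x = 1: [0↦1, 1↦4, 2↦4, 3↦1, 4↦0]  zeros at y ∈ {4}
  x = 2: [0↦1, 1↦4, 2↦4, 3↦1, 4↦0]  zeros at y ∈ {4}
  x = 3: [0↦0, 1↦3, 2↦3, 3↦0, 4↦4]  zeros at y ∈ {0, 3}
  x = 4: [0↦3, 1↦1, 2↦1, 3↦3, 4↦2]  zeros at y ∈ ∅
Collecting zeros: affine points = {(0, 0), (0, 3), (1, 4), (2, 4), (3, 0), (3, 3)}.
Total count |C(F_5)_aff| = 6.


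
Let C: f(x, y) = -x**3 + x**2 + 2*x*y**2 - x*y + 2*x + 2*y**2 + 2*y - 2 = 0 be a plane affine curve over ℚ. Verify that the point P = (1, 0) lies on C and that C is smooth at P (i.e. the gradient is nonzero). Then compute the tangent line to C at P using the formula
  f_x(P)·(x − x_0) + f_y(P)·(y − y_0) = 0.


Tangent line at P: x + y - 1 = 0.

Step 1: f(1, 0) = 0, so P lies on C.
Step 2: partial derivatives
  f_x(x, y) = -3*x**2 + 2*x + 2*y**2 - y + 2, f_y(x, y) = 4*x*y - x + 4*y + 2.
  f_x(P) = 1, f_y(P) = 1 (gradient nonzero, so P is smooth).
Step 3: tangent line at P: 1·(x − 1) + 1·(y − 0) = 0.
Expanding: x + y - 1 = 0.


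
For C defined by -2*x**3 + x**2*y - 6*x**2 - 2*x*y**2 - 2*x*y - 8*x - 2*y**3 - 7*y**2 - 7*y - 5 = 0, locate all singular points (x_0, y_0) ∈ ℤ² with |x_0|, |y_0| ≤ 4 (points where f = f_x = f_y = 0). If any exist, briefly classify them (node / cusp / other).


Singular points: {(-1, -1)}; classification: node.

Compute partial derivatives:
  f_x = -6*x**2 + 2*x*y - 12*x - 2*y**2 - 2*y - 8.
  f_y = x**2 - 4*x*y - 2*x - 6*y**2 - 14*y - 7.
Scan x_0 ∈ {−4, ..., 4}. For each x_0, f_y(x_0, y) is a polynomial in y; find its integer roots y ∈ {−4, ..., 4}, then test f_x and f at those candidates.
  x = -4: f_y(-4, y) = -6*y**2 + 2*y + 17; no integer root y with |y| ≤ 4.
  x = -3: f_y(-3, y) = -6*y**2 - 2*y + 8; vanishes at y ∈ {1}. (-3, 1): f_x = -36 ≠ 0.
  x = -2: f_y(-2, y) = -6*y**2 - 6*y + 1; no integer root y with |y| ≤ 4.
  x = -1: f_y(-1, y) = -6*y**2 - 10*y - 4; vanishes at y ∈ {-1}. (-1, -1): f_x = 0, f = 0 — SINGULAR.
  x = 0: f_y(0, y) = -6*y**2 - 14*y - 7; no integer root y with |y| ≤ 4.
  x = 1: f_y(1, y) = -6*y**2 - 18*y - 8; no integer root y with |y| ≤ 4.
  x = 2: f_y(2, y) = -6*y**2 - 22*y - 7; no integer root y with |y| ≤ 4.
  x = 3: f_y(3, y) = -6*y**2 - 26*y - 4; no integer root y with |y| ≤ 4.
  x = 4: f_y(4, y) = -6*y**2 - 30*y + 1; no integer root y with |y| ≤ 4.
Only singular point on the grid: (-1, -1).
Classify: substitute x = -1 + u, y = -1 + v and expand: f = -2*u**3 + u**2*v - u**2 - 2*u*v**2 - 2*v**3 + v**2.
No constant or linear terms (consistent with a singular point). Quadratic part: -u**2 + v**2. Cubic part: -2*u**3 + u**2*v - 2*u*v**2 - 2*v**3.
The quadratic part v**2 - u**2 = (v − u)(v + u) splits into two distinct linear factors, so there are two distinct tangent lines y − -1 = ±(x − -1) — this is a node (ordinary double point).
Classification: node.


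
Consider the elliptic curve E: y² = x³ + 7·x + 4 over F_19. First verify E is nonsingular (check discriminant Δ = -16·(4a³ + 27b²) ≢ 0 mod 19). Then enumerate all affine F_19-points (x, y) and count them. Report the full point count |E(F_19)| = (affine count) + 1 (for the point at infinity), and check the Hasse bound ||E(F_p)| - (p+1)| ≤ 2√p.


Affine points = {(0, 2), (0, 17), (2, 8), (2, 11), (4, 1), (4, 18), (7, 4), (7, 15), (9, 6), (9, 13), (11, 5), (11, 14), (12, 7), (12, 12), (15, 8), (15, 11), (17, 1), (17, 18)}; affine count = 18; |E(F_19)| = 19.

Discriminant check: Δ ∝ 4a³ + 27b² = 4·7³ + 27·4² = 4·343 + 27·16 ≡ 18 (mod 19). Nonzero ⇒ E is nonsingular.
For each x ∈ F_19, compute rhs = x³ + 7·x + 4 mod 19, then count y ∈ F_19 with y² ≡ rhs.
  x = 0: rhs = 4, matching y values: 2, 17 (2 points).
  x = 1: rhs = 12, matching y values: none (0 points).
  x = 2: rhs = 7, matching y values: 8, 11 (2 points).
  x = 3: rhs = 14, matching y values: none (0 points).
  x = 4: rhs = 1, matching y values: 1, 18 (2 points).
  x = 5: rhs = 12, matching y values: none (0 points).
  x = 6: rhs = 15, matching y values: none (0 points).
  x = 7: rhs = 16, matching y values: 4, 15 (2 points).
  x = 8: rhs = 2, matching y values: none (0 points).
  x = 9: rhs = 17, matching y values: 6, 13 (2 points).
  x = 10: rhs = 10, matching y values: none (0 points).
  x = 11: rhs = 6, matching y values: 5, 14 (2 points).
  x = 12: rhs = 11, matching y values: 7, 12 (2 points).
  x = 13: rhs = 12, matching y values: none (0 points).
  x = 14: rhs = 15, matching y values: none (0 points).
  x = 15: rhs = 7, matching y values: 8, 11 (2 points).
  x = 16: rhs = 13, matching y values: none (0 points).
  x = 17: rhs = 1, matching y values: 1, 18 (2 points).
  x = 18: rhs = 15, matching y values: none (0 points).
Total affine count: 18.
Full point count |E(F_19)| = 18 + 1 = 19.
Hasse bound: |19 − (19+1)| = |-1| = 1 ≤ 2√19 ≈ 8.7178 ✓.


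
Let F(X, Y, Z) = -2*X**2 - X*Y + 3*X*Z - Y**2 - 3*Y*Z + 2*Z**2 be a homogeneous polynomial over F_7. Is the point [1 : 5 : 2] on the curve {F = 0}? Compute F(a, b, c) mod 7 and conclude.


F(1,5,2) ≡ 1 (mod 7); P is NOT on the curve.

Evaluate F(1, 5, 2) term-by-term (mod 7).
  -2*X**2 ↦ -2·1·1·1 = -2
  -X*Y ↦ -1·1·5·1 = -5
  3*X*Z ↦ 3·1·1·2 = 6
  -Y**2 ↦ -1·1·25·1 = -25
  -3*Y*Z ↦ -3·1·5·2 = -30
  2*Z**2 ↦ 2·1·1·4 = 8
Sum: F(1, 5, 2) = (-2) + (-5) + (6) + (-25) + (-30) + (8) = -48.
Reducing mod 7: -48 ≡ 1 (mod 7).
Since F(a, b, c) ≡ 1 ≠ 0 (mod 7), P does NOT lie on the curve.


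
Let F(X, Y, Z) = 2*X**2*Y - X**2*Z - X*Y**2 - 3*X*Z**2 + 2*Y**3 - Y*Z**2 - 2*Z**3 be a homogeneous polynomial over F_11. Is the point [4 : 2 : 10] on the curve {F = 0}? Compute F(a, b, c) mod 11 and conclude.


F(4,2,10) ≡ 2 (mod 11); P is NOT on the curve.

Evaluate F(4, 2, 10) term-by-term (mod 11).
  2*X**2*Y ↦ 2·16·2·1 = 64
  -X**2*Z ↦ -1·16·1·10 = -160
  -X*Y**2 ↦ -1·4·4·1 = -16
  -3*X*Z**2 ↦ -3·4·1·100 = -1200
  2*Y**3 ↦ 2·1·8·1 = 16
  -Y*Z**2 ↦ -1·1·2·100 = -200
  -2*Z**3 ↦ -2·1·1·1000 = -2000
Sum: F(4, 2, 10) = (64) + (-160) + (-16) + (-1200) + (16) + (-200) + (-2000) = -3496.
Reducing mod 11: -3496 ≡ 2 (mod 11).
Since F(a, b, c) ≡ 2 ≠ 0 (mod 11), P does NOT lie on the curve.


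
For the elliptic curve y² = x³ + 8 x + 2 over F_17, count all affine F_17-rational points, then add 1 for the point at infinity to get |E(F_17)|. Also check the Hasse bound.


Affine points = {(0, 6), (0, 11), (2, 3), (2, 14), (3, 6), (3, 11), (4, 8), (4, 9), (8, 0), (9, 2), (9, 15), (13, 5), (13, 12), (14, 6), (14, 11)}; affine count = 15; |E(F_17)| = 16.

Discriminant check: Δ ∝ 4a³ + 27b² = 4·8³ + 27·2² = 4·512 + 27·4 ≡ 14 (mod 17). Nonzero ⇒ E is nonsingular.
For each x ∈ F_17, compute rhs = x³ + 8·x + 2 mod 17, then count y ∈ F_17 with y² ≡ rhs.
  x = 0: rhs = 2, matching y values: 6, 11 (2 points).
  x = 1: rhs = 11, matching y values: none (0 points).
  x = 2: rhs = 9, matching y values: 3, 14 (2 points).
  x = 3: rhs = 2, matching y values: 6, 11 (2 points).
  x = 4: rhs = 13, matching y values: 8, 9 (2 points).
  x = 5: rhs = 14, matching y values: none (0 points).
  x = 6: rhs = 11, matching y values: none (0 points).
  x = 7: rhs = 10, matching y values: none (0 points).
  x = 8: rhs = 0, matching y values: 0 (1 points).
  x = 9: rhs = 4, matching y values: 2, 15 (2 points).
  x = 10: rhs = 11, matching y values: none (0 points).
  x = 11: rhs = 10, matching y values: none (0 points).
  x = 12: rhs = 7, matching y values: none (0 points).
  x = 13: rhs = 8, matching y values: 5, 12 (2 points).
  x = 14: rhs = 2, matching y values: 6, 11 (2 points).
  x = 15: rhs = 12, matching y values: none (0 points).
  x = 16: rhs = 10, matching y values: none (0 points).
Total affine count: 15.
Full point count |E(F_17)| = 15 + 1 = 16.
Hasse bound: |16 − (17+1)| = |-2| = 2 ≤ 2√17 ≈ 8.2462 ✓.


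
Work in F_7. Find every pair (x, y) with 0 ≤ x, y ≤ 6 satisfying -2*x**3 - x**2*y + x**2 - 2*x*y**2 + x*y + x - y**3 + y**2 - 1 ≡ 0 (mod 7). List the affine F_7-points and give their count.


Affine F_7-points: {(0, 4), (2, 2), (3, 3), (4, 5), (6, 6)}; count = 5.

For each of the 49 pairs (x, y) ∈ F_7², evaluate f(x, y) mod 7. Record the zeros.
  x = 0: [0↦6, 1↦6, 2↦2, 3↦2, 4↦0, 5↦4, 6↦1]  zeros at y ∈ {4}
  x = 1: [0↦6, 1↦4, 2↦1, 3↦5, 4↦3, 5↦3, 6↦6]  zeros at y ∈ ∅
  x = 2: [0↦3, 1↦4, 2↦0, 3↦6, 4↦2, 5↦3, 6↦3]  zeros at y ∈ {2}
  x = 3: [0↦6, 1↦1, 2↦1, 3↦0, 4↦6, 5↦6, 6↦1]  zeros at y ∈ {3}
  x = 4: [0↦3, 1↦4, 2↦6, 3↦3, 4↦3, 5↦0, 6↦2]  zeros at y ∈ {5}
  x = 5: [0↦3, 1↦1, 2↦3, 3↦3, 4↦2, 5↦1, 6↦1]  zeros at y ∈ ∅
  x = 6: [0↦1, 1↦1, 2↦1, 3↦2, 4↦5, 5↦4, 6↦0]  zeros at y ∈ {6}
Collecting zeros: affine points = {(0, 4), (2, 2), (3, 3), (4, 5), (6, 6)}.
Total count |C(F_7)_aff| = 5.


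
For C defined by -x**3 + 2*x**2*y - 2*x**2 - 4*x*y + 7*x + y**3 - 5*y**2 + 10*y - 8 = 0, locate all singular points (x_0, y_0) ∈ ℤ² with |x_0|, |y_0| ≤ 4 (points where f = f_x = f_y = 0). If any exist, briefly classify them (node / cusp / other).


Singular points: {(1, 2)}; classification: node.

Compute partial derivatives:
  f_x = -3*x**2 + 4*x*y - 4*x - 4*y + 7.
  f_y = 2*x**2 - 4*x + 3*y**2 - 10*y + 10.
Scan x_0 ∈ {−4, ..., 4}. For each x_0, f_y(x_0, y) is a polynomial in y; find its integer roots y ∈ {−4, ..., 4}, then test f_x and f at those candidates.
  x = -4: f_y(-4, y) = 3*y**2 - 10*y + 58; no integer root y with |y| ≤ 4.
  x = -3: f_y(-3, y) = 3*y**2 - 10*y + 40; no integer root y with |y| ≤ 4.
  x = -2: f_y(-2, y) = 3*y**2 - 10*y + 26; no integer root y with |y| ≤ 4.
  x = -1: f_y(-1, y) = 3*y**2 - 10*y + 16; no integer root y with |y| ≤ 4.
  x = 0: f_y(0, y) = 3*y**2 - 10*y + 10; no integer root y with |y| ≤ 4.
  x = 1: f_y(1, y) = 3*y**2 - 10*y + 8; vanishes at y ∈ {2}. (1, 2): f_x = 0, f = 0 — SINGULAR.
  x = 2: f_y(2, y) = 3*y**2 - 10*y + 10; no integer root y with |y| ≤ 4.
  x = 3: f_y(3, y) = 3*y**2 - 10*y + 16; no integer root y with |y| ≤ 4.
  x = 4: f_y(4, y) = 3*y**2 - 10*y + 26; no integer root y with |y| ≤ 4.
Only singular point on the grid: (1, 2).
Classify: substitute x = 1 + u, y = 2 + v and expand: f = -u**3 + 2*u**2*v - u**2 + v**3 + v**2.
No constant or linear terms (consistent with a singular point). Quadratic part: -u**2 + v**2. Cubic part: -u**3 + 2*u**2*v + v**3.
The quadratic part v**2 - u**2 = (v − u)(v + u) splits into two distinct linear factors, so there are two distinct tangent lines y − 2 = ±(x − 1) — this is a node (ordinary double point).
Classification: node.


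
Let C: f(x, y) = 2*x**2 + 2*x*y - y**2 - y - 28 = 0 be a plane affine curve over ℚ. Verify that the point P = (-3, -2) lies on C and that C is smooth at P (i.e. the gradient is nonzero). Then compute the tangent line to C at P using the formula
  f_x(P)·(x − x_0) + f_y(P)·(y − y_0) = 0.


Tangent line at P: -16*x - 3*y - 54 = 0.

Step 1: f(-3, -2) = 0, so P lies on C.
Step 2: partial derivatives
  f_x(x, y) = 4*x + 2*y, f_y(x, y) = 2*x - 2*y - 1.
  f_x(P) = -16, f_y(P) = -3 (gradient nonzero, so P is smooth).
Step 3: tangent line at P: -16·(x − -3) + -3·(y − -2) = 0.
Expanding: -16*x - 3*y - 54 = 0.


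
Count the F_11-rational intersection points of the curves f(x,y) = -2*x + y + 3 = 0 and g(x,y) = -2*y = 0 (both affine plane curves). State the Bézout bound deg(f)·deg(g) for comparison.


Common zeros: {(7, 0)}; count = 1; Bézout bound = 1.

deg(f) = 1, deg(g) = 1, so Bézout bound = 1.
Scan x ∈ F_11. For each x, list the y ∈ F_11 with f(x, y) ≡ 0 and those with g(x, y) ≡ 0 (mod 11); the common zeros in that column are the intersection.
  x = 0: f ≡ 0 at y ∈ {8}; g ≡ 0 at y ∈ {0}; common: ∅.
  x = 1: f ≡ 0 at y ∈ {10}; g ≡ 0 at y ∈ {0}; common: ∅.
  x = 2: f ≡ 0 at y ∈ {1}; g ≡ 0 at y ∈ {0}; common: ∅.
  x = 3: f ≡ 0 at y ∈ {3}; g ≡ 0 at y ∈ {0}; common: ∅.
  x = 4: f ≡ 0 at y ∈ {5}; g ≡ 0 at y ∈ {0}; common: ∅.
  x = 5: f ≡ 0 at y ∈ {7}; g ≡ 0 at y ∈ {0}; common: ∅.
  x = 6: f ≡ 0 at y ∈ {9}; g ≡ 0 at y ∈ {0}; common: ∅.
  x = 7: f ≡ 0 at y ∈ {0}; g ≡ 0 at y ∈ {0}; common: {0}.
  x = 8: f ≡ 0 at y ∈ {2}; g ≡ 0 at y ∈ {0}; common: ∅.
  x = 9: f ≡ 0 at y ∈ {4}; g ≡ 0 at y ∈ {0}; common: ∅.
  x = 10: f ≡ 0 at y ∈ {6}; g ≡ 0 at y ∈ {0}; common: ∅.
Collecting: common zeros = {(7, 0)}, so the count is 1.
Comparison with the Bézout bound: 1 ≤ 1 = deg(f)·deg(g), as expected for curves with no common component (the bound is attained).


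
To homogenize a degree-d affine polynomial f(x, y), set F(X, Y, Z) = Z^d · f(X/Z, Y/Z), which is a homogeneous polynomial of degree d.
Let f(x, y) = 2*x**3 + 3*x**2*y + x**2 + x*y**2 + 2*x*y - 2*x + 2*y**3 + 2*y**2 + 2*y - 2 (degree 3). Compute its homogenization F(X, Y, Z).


F(X, Y, Z) = 2*X**3 + 3*X**2*Y + X**2*Z + X*Y**2 + 2*X*Y*Z - 2*X*Z**2 + 2*Y**3 + 2*Y**2*Z + 2*Y*Z**2 - 2*Z**3

deg(f) = 3.
Substitute x = X/Z, y = Y/Z into f, then multiply by Z^3.
  monomial 2·x^3·y^0 ↦ 2·X^3·Y^0·Z^0.
  monomial 3·x^2·y^1 ↦ 3·X^2·Y^1·Z^0.
  monomial 1·x^2·y^0 ↦ 1·X^2·Y^0·Z^1.
  monomial 1·x^1·y^2 ↦ 1·X^1·Y^2·Z^0.
  monomial 2·x^1·y^1 ↦ 2·X^1·Y^1·Z^1.
  monomial -2·x^1·y^0 ↦ -2·X^1·Y^0·Z^2.
  monomial 2·x^0·y^3 ↦ 2·X^0·Y^3·Z^0.
  monomial 2·x^0·y^2 ↦ 2·X^0·Y^2·Z^1.
  monomial 2·x^0·y^1 ↦ 2·X^0·Y^1·Z^2.
  monomial -2·x^0·y^0 ↦ -2·X^0·Y^0·Z^3.
Collecting: F(X, Y, Z) = 2*X**3 + 3*X**2*Y + X**2*Z + X*Y**2 + 2*X*Y*Z - 2*X*Z**2 + 2*Y**3 + 2*Y**2*Z + 2*Y*Z**2 - 2*Z**3.
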